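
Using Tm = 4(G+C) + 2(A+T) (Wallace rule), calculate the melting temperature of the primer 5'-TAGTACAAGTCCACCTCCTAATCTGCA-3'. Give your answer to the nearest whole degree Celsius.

Base counts: A=8, T=7, G=3, C=9 (length 27).
Tm = 2·(8+7) + 4·(3+9) = 2·15 + 4·12 = 30 + 48 = 78°C.

78°C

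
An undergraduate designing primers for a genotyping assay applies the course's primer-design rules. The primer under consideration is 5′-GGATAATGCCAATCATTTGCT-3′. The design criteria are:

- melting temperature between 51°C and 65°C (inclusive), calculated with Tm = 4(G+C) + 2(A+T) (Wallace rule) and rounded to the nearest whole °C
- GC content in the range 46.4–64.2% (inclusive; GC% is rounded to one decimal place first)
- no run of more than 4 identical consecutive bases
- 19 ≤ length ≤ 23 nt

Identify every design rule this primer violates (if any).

Base counts: A=6, T=7, G=4, C=4 (length 21).
Tm: Tm = 2·13 + 4·8 = 58°C ✓
GC content: GC 8/21 = 38.1%, outside 46.4–64.2% ✗
homopolymer run: longest run = 3 ✓
length: length 21 ✓

Fails: GC content.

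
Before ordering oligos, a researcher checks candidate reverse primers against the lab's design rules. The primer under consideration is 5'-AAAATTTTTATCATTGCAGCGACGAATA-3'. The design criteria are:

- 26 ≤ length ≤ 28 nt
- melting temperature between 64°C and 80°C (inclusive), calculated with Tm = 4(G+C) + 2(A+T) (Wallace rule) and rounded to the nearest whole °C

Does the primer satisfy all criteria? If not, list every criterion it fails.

Base counts: A=11, T=9, G=4, C=4 (length 28).
length: length 28 ✓
Tm: Tm = 2·20 + 4·8 = 72°C ✓

Meets all criteria.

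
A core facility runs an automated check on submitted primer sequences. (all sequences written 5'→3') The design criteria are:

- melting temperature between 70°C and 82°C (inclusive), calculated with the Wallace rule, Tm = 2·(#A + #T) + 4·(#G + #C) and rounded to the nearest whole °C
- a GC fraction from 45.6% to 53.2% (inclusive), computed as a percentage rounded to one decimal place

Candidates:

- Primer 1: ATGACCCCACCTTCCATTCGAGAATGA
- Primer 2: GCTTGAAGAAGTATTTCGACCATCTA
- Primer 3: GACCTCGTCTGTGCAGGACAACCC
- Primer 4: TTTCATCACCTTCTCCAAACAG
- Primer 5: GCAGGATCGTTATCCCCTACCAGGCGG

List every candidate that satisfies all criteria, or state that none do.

Primer 1 only.

Primer 1 (27 nt, A=8 T=6 G=4 C=9): Tm = 2·14 + 4·13 = 80°C ✓; GC 13/27 = 48.1% ✓ — passes.
Primer 2 (26 nt, A=8 T=8 G=5 C=5): Tm = 2·16 + 4·10 = 72°C ✓; GC 10/26 = 38.5%, outside 45.6–53.2% ✗ — fails.
Primer 3 (24 nt, A=5 T=4 G=6 C=9): Tm = 2·9 + 4·15 = 78°C ✓; GC 15/24 = 62.5%, outside 45.6–53.2% ✗ — fails.
Primer 4 (22 nt, A=6 T=7 G=1 C=8): Tm = 2·13 + 4·9 = 62°C, outside 70–82°C ✗; GC 9/22 = 40.9%, outside 45.6–53.2% ✗ — fails.
Primer 5 (27 nt, A=5 T=5 G=8 C=9): Tm = 2·10 + 4·17 = 88°C, outside 70–82°C ✗; GC 17/27 = 63.0%, outside 45.6–53.2% ✗ — fails.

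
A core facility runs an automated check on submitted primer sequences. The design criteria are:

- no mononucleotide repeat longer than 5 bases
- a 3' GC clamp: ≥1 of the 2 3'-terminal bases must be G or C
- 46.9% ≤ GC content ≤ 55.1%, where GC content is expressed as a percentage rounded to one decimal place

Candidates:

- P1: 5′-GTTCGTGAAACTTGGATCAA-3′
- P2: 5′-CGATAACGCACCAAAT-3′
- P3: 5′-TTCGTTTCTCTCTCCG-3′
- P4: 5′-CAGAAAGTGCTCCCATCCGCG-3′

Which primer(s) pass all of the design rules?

P3 only.

P1 (20 nt, A=6 T=6 G=5 C=3): longest run = 3 ✓; 3' end AA has 0 G/C, need ≥1 ✗; GC 8/20 = 40.0%, outside 46.9–55.1% ✗ — fails.
P2 (16 nt, A=7 T=2 G=2 C=5): longest run = 3 ✓; 3' end AT has 0 G/C, need ≥1 ✗; GC 7/16 = 43.8%, outside 46.9–55.1% ✗ — fails.
P3 (16 nt, A=0 T=8 G=2 C=6): longest run = 3 ✓; 3' end CG has 2 G/C ✓; GC 8/16 = 50.0% ✓ — passes.
P4 (21 nt, A=5 T=3 G=5 C=8): longest run = 3 ✓; 3' end CG has 2 G/C ✓; GC 13/21 = 61.9%, outside 46.9–55.1% ✗ — fails.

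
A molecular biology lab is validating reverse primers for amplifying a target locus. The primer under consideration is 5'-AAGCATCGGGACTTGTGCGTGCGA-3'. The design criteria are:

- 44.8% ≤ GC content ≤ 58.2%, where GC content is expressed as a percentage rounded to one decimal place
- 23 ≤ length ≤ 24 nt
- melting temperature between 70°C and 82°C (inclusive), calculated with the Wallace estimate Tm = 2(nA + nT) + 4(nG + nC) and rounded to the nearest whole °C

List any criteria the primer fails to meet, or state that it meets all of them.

Fails: GC content.

Base counts: A=5, T=5, G=9, C=5 (length 24).
GC content: GC 14/24 = 58.3%, outside 44.8–58.2% ✗
length: length 24 ✓
Tm: Tm = 2·10 + 4·14 = 76°C ✓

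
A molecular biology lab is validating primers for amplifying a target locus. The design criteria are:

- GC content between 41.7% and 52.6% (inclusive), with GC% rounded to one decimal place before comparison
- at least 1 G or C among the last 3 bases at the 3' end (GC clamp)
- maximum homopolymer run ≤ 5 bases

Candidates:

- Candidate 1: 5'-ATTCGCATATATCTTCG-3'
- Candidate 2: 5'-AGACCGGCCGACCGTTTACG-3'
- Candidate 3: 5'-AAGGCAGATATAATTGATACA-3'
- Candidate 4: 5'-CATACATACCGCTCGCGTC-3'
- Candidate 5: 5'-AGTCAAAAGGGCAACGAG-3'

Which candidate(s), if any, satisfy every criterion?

Candidate 1 (17 nt, A=4 T=7 G=2 C=4): GC 6/17 = 35.3%, outside 41.7–52.6% ✗; 3' end TCG has 2 G/C ✓; longest run = 2 ✓ — fails.
Candidate 2 (20 nt, A=4 T=3 G=6 C=7): GC 13/20 = 65.0%, outside 41.7–52.6% ✗; 3' end ACG has 2 G/C ✓; longest run = 3 ✓ — fails.
Candidate 3 (21 nt, A=10 T=5 G=4 C=2): GC 6/21 = 28.6%, outside 41.7–52.6% ✗; 3' end ACA has 1 G/C ✓; longest run = 2 ✓ — fails.
Candidate 4 (19 nt, A=4 T=4 G=3 C=8): GC 11/19 = 57.9%, outside 41.7–52.6% ✗; 3' end GTC has 2 G/C ✓; longest run = 2 ✓ — fails.
Candidate 5 (18 nt, A=8 T=1 G=6 C=3): GC 9/18 = 50.0% ✓; 3' end GAG has 2 G/C ✓; longest run = 4 ✓ — passes.

Candidate 5 only.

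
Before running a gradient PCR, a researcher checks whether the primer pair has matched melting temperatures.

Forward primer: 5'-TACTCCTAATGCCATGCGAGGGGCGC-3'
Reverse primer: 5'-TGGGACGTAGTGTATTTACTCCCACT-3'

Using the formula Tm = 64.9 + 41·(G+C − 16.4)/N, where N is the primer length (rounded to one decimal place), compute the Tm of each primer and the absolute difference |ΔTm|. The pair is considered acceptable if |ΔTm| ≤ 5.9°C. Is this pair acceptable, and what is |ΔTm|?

Forward: G+C = 16, N = 26 → Tm = 64.9 + 41·(16 − 16.4)/26 = 64.3°C.
Reverse: G+C = 12, N = 26 → Tm = 64.9 + 41·(12 − 16.4)/26 = 58.0°C.
|ΔTm| = |64.3 − 58.0| = 6.3°C, > 5.9°C.

|ΔTm| = 6.3°C; the pair is not acceptable.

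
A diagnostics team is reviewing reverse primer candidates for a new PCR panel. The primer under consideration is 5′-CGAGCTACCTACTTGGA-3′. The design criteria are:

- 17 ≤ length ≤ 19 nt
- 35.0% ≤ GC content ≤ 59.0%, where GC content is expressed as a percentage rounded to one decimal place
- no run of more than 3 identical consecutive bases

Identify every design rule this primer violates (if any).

Meets all criteria.

Base counts: A=4, T=4, G=4, C=5 (length 17).
length: length 17 ✓
GC content: GC 9/17 = 52.9% ✓
homopolymer run: longest run = 2 ✓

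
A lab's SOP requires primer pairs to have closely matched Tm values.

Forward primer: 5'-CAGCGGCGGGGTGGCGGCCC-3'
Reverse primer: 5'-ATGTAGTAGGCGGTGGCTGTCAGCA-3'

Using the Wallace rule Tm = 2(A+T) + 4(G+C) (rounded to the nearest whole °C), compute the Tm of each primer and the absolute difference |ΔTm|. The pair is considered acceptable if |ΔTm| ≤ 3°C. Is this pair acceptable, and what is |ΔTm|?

Forward: A=1 T=1 G=11 C=7 → Tm = 2·2 + 4·18 = 76°C.
Reverse: A=5 T=6 G=10 C=4 → Tm = 2·11 + 4·14 = 78°C.
|ΔTm| = |76 − 78| = 2°C, ≤ 3°C.

|ΔTm| = 2°C; the pair is acceptable.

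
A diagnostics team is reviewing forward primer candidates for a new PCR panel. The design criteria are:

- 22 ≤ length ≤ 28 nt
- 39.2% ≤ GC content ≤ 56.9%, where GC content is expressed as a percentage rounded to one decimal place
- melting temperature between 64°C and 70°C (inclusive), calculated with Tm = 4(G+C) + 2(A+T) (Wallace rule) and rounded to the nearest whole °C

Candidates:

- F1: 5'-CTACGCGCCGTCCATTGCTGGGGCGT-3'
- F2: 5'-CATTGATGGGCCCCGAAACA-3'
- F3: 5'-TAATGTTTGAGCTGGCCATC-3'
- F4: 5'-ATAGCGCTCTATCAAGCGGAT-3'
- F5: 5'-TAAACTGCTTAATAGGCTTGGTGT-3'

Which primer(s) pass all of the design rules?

None of the candidates satisfy all criteria.

F1 (26 nt, A=2 T=6 G=9 C=9): length 26 ✓; GC 18/26 = 69.2%, outside 39.2–56.9% ✗; Tm = 2·8 + 4·18 = 88°C, outside 64–70°C ✗ — fails.
F2 (20 nt, A=6 T=3 G=5 C=6): length 20, outside 22–28 ✗; GC 11/20 = 55.0% ✓; Tm = 2·9 + 4·11 = 62°C, outside 64–70°C ✗ — fails.
F3 (20 nt, A=4 T=7 G=5 C=4): length 20, outside 22–28 ✗; GC 9/20 = 45.0% ✓; Tm = 2·11 + 4·9 = 58°C, outside 64–70°C ✗ — fails.
F4 (21 nt, A=6 T=5 G=5 C=5): length 21, outside 22–28 ✗; GC 10/21 = 47.6% ✓; Tm = 2·11 + 4·10 = 62°C, outside 64–70°C ✗ — fails.
F5 (24 nt, A=6 T=9 G=6 C=3): length 24 ✓; GC 9/24 = 37.5%, outside 39.2–56.9% ✗; Tm = 2·15 + 4·9 = 66°C ✓ — fails.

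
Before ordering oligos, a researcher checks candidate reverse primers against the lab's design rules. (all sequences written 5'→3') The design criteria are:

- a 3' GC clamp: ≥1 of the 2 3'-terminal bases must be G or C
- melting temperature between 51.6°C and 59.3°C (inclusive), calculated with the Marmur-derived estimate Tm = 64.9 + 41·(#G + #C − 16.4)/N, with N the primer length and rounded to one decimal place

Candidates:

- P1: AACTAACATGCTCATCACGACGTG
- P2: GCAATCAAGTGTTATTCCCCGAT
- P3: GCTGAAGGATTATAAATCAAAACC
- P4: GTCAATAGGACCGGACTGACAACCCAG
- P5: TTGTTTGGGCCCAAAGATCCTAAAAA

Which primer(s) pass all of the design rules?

P1 only.

P1 (24 nt, A=8 T=5 G=4 C=7): 3' end TG has 1 G/C ✓; Tm = 64.9 + 41·(11 − 16.4)/24 = 55.7°C ✓ — passes.
P2 (23 nt, A=6 T=7 G=4 C=6): 3' end AT has 0 G/C, need ≥1 ✗; Tm = 64.9 + 41·(10 − 16.4)/23 = 53.5°C ✓ — fails.
P3 (24 nt, A=11 T=5 G=4 C=4): 3' end CC has 2 G/C ✓; Tm = 64.9 + 41·(8 − 16.4)/24 = 50.6°C, outside 51.6–59.3°C ✗ — fails.
P4 (27 nt, A=9 T=3 G=7 C=8): 3' end AG has 1 G/C ✓; Tm = 64.9 + 41·(15 − 16.4)/27 = 62.8°C, outside 51.6–59.3°C ✗ — fails.
P5 (26 nt, A=9 T=7 G=5 C=5): 3' end AA has 0 G/C, need ≥1 ✗; Tm = 64.9 + 41·(10 − 16.4)/26 = 54.8°C ✓ — fails.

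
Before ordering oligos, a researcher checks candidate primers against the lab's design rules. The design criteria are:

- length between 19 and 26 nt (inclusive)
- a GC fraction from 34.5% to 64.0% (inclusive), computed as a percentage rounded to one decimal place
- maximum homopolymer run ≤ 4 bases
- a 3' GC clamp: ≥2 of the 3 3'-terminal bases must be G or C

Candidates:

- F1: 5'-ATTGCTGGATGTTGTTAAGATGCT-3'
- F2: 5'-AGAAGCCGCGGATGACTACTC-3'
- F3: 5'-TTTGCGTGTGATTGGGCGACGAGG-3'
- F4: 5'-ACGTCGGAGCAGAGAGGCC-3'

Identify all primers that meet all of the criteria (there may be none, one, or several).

F1 (24 nt, A=5 T=10 G=7 C=2): length 24 ✓; GC 9/24 = 37.5% ✓; longest run = 2 ✓; 3' end GCT has 2 G/C ✓ — passes.
F2 (21 nt, A=6 T=3 G=6 C=6): length 21 ✓; GC 12/21 = 57.1% ✓; longest run = 2 ✓; 3' end CTC has 2 G/C ✓ — passes.
F3 (24 nt, A=3 T=7 G=11 C=3): length 24 ✓; GC 14/24 = 58.3% ✓; longest run = 3 ✓; 3' end AGG has 2 G/C ✓ — passes.
F4 (19 nt, A=5 T=1 G=8 C=5): length 19 ✓; GC 13/19 = 68.4%, outside 34.5–64.0% ✗; longest run = 2 ✓; 3' end GCC has 3 G/C ✓ — fails.

F1, F2 and F3.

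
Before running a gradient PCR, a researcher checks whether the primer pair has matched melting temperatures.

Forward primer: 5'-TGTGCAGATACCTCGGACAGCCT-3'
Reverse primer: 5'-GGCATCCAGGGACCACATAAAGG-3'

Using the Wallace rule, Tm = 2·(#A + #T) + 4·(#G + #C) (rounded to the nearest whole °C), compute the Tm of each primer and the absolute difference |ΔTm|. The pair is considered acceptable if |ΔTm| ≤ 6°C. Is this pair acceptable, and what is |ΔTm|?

Forward: A=5 T=5 G=6 C=7 → Tm = 2·10 + 4·13 = 72°C.
Reverse: A=8 T=2 G=7 C=6 → Tm = 2·10 + 4·13 = 72°C.
|ΔTm| = |72 − 72| = 0°C, ≤ 6°C.

|ΔTm| = 0°C; the pair is acceptable.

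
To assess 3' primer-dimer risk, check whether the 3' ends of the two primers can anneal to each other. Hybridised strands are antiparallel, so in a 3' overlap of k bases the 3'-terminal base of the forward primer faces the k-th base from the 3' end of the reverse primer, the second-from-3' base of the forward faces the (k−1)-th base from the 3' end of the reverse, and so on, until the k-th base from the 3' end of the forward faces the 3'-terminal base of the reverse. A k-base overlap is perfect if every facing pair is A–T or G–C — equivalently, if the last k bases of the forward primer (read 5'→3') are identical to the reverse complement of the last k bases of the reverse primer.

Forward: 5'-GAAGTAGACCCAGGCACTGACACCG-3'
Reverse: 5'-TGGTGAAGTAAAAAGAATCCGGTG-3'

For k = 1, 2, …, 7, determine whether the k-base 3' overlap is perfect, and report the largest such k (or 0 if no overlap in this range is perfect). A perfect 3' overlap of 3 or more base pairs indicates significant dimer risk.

Last 7 bases (5'→3') — forward …GACACCG, reverse …TCCGGTG.
Reverse complement of the reverse primer's last 7 bases: CACCGGA; its first k bases are the reverse complement of the reverse primer's last k bases, so a perfect k-base overlap needs the forward primer's last k bases to equal them.
Comparing (forward last k vs required): k=1: G vs C ✗; k=2: CG vs CA ✗; k=3: CCG vs CAC ✗; k=4: ACCG vs CACC ✗; k=5: CACCG vs CACCG ✓; k=6: ACACCG vs CACCGG ✗; k=7: GACACCG vs CACCGGA ✗.
Only k = 5 is perfect, so the longest perfect 3' overlap is 5.

Longest perfect overlap: 5 complementary base pairs; significant dimer risk (threshold 3).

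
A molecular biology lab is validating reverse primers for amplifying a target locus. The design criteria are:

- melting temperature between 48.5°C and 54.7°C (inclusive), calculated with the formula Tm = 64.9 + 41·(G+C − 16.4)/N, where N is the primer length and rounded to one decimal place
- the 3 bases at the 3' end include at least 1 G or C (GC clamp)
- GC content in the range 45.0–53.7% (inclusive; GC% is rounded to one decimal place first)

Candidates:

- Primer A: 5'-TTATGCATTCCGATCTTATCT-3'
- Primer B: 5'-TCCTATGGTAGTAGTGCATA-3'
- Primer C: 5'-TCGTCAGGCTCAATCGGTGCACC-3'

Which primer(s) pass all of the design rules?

Primer A (21 nt, A=4 T=10 G=2 C=5): Tm = 64.9 + 41·(7 − 16.4)/21 = 46.5°C, outside 48.5–54.7°C ✗; 3' end TCT has 1 G/C ✓; GC 7/21 = 33.3%, outside 45.0–53.7% ✗ — fails.
Primer B (20 nt, A=5 T=7 G=5 C=3): Tm = 64.9 + 41·(8 − 16.4)/20 = 47.7°C, outside 48.5–54.7°C ✗; 3' end ATA has 0 G/C, need ≥1 ✗; GC 8/20 = 40.0%, outside 45.0–53.7% ✗ — fails.
Primer C (23 nt, A=4 T=5 G=6 C=8): Tm = 64.9 + 41·(14 − 16.4)/23 = 60.6°C, outside 48.5–54.7°C ✗; 3' end ACC has 2 G/C ✓; GC 14/23 = 60.9%, outside 45.0–53.7% ✗ — fails.

None of the candidates satisfy all criteria.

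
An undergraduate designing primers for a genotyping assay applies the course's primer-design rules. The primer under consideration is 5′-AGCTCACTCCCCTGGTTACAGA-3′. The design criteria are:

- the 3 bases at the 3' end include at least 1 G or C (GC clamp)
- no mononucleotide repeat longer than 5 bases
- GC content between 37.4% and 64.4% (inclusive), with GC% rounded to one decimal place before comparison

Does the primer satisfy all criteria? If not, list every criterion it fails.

Base counts: A=5, T=5, G=4, C=8 (length 22).
GC clamp: 3' end AGA has 1 G/C ✓
homopolymer run: longest run = 4 ✓
GC content: GC 12/22 = 54.5% ✓

Meets all criteria.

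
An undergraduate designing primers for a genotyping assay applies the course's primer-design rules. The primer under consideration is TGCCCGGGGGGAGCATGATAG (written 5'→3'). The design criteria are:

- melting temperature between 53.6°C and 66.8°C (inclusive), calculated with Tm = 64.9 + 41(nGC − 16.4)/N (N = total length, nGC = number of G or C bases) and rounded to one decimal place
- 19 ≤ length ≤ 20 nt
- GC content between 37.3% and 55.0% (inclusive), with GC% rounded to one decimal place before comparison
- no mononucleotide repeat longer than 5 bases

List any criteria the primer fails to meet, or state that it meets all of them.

Fails: length, GC content, homopolymer run.

Base counts: A=4, T=3, G=10, C=4 (length 21).
Tm: Tm = 64.9 + 41·(14 − 16.4)/21 = 60.2°C ✓
length: length 21, outside 19–20 ✗
GC content: GC 14/21 = 66.7%, outside 37.3–55.0% ✗
homopolymer run: longest run = 6, exceeds 5 ✗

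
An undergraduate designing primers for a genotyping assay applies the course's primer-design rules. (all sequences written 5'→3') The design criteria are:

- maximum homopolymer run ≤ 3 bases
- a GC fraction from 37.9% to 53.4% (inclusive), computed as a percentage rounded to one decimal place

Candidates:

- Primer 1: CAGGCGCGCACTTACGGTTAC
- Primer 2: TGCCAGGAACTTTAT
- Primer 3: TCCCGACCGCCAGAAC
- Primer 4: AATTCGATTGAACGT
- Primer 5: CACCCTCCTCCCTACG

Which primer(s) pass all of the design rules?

Primer 1 (21 nt, A=4 T=4 G=6 C=7): longest run = 2 ✓; GC 13/21 = 61.9%, outside 37.9–53.4% ✗ — fails.
Primer 2 (15 nt, A=4 T=5 G=3 C=3): longest run = 3 ✓; GC 6/15 = 40.0% ✓ — passes.
Primer 3 (16 nt, A=4 T=1 G=3 C=8): longest run = 3 ✓; GC 11/16 = 68.8%, outside 37.9–53.4% ✗ — fails.
Primer 4 (15 nt, A=5 T=5 G=3 C=2): longest run = 2 ✓; GC 5/15 = 33.3%, outside 37.9–53.4% ✗ — fails.
Primer 5 (16 nt, A=2 T=3 G=1 C=10): longest run = 3 ✓; GC 11/16 = 68.8%, outside 37.9–53.4% ✗ — fails.

Primer 2 only.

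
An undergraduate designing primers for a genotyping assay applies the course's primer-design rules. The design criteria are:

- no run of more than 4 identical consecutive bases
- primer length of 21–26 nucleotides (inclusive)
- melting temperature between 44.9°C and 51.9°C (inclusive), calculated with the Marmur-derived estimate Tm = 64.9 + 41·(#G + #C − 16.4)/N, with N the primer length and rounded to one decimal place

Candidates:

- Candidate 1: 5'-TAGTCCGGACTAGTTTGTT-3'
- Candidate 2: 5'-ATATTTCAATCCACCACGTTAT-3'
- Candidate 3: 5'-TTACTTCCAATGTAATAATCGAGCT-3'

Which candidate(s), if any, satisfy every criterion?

Candidate 1 (19 nt, A=3 T=8 G=5 C=3): longest run = 3 ✓; length 19, outside 21–26 ✗; Tm = 64.9 + 41·(8 − 16.4)/19 = 46.8°C ✓ — fails.
Candidate 2 (22 nt, A=7 T=8 G=1 C=6): longest run = 3 ✓; length 22 ✓; Tm = 64.9 + 41·(7 − 16.4)/22 = 47.4°C ✓ — passes.
Candidate 3 (25 nt, A=8 T=9 G=3 C=5): longest run = 2 ✓; length 25 ✓; Tm = 64.9 + 41·(8 − 16.4)/25 = 51.1°C ✓ — passes.

Candidate 2 and Candidate 3.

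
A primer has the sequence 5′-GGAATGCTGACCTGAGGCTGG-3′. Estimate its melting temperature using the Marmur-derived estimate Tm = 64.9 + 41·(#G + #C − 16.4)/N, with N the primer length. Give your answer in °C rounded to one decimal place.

58.3°C

Base counts: A=4, T=4, G=9, C=4; G+C = 13, N = 21.
Tm = 64.9 + 41·(13 − 16.4)/21 = 64.9 + -139.40/21 = 58.3°C.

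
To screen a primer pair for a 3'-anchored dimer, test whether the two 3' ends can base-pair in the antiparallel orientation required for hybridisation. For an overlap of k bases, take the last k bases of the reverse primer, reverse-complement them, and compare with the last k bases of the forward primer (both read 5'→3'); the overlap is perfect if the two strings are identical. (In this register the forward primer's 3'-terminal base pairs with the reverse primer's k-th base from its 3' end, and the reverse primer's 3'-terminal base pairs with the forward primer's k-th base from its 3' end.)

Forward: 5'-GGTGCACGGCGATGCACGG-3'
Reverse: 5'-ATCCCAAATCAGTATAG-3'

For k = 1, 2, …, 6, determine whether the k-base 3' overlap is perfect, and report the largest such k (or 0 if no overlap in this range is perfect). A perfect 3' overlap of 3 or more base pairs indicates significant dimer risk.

Longest perfect overlap: 0 complementary base pairs; below the dimer-risk threshold (threshold 3).

Last 6 bases (5'→3') — forward …GCACGG, reverse …GTATAG.
Reverse complement of the reverse primer's last 6 bases: CTATAC; its first k bases are the reverse complement of the reverse primer's last k bases, so a perfect k-base overlap needs the forward primer's last k bases to equal them.
Comparing (forward last k vs required): k=1: G vs C ✗; k=2: GG vs CT ✗; k=3: CGG vs CTA ✗; k=4: ACGG vs CTAT ✗; k=5: CACGG vs CTATA ✗; k=6: GCACGG vs CTATAC ✗.
No overlap length from 1 to 6 is perfect, so the longest perfect 3' overlap is 0.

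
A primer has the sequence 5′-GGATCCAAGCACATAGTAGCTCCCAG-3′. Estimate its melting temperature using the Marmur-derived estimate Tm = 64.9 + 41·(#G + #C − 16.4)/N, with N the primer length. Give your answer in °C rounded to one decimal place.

Base counts: A=8, T=4, G=6, C=8; G+C = 14, N = 26.
Tm = 64.9 + 41·(14 − 16.4)/26 = 64.9 + -98.40/26 = 61.1°C.

61.1°C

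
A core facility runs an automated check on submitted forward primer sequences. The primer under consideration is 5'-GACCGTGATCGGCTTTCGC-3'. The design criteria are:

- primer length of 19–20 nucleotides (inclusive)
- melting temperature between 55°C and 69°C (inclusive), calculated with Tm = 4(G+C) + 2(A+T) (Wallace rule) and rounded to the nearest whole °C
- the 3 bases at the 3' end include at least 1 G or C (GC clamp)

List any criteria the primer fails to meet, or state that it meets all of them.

Meets all criteria.

Base counts: A=2, T=5, G=6, C=6 (length 19).
length: length 19 ✓
Tm: Tm = 2·7 + 4·12 = 62°C ✓
GC clamp: 3' end CGC has 3 G/C ✓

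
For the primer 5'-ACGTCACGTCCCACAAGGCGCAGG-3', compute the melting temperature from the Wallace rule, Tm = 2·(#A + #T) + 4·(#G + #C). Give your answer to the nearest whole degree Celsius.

80°C

Base counts: A=6, T=2, G=7, C=9 (length 24).
Tm = 2·(6+2) + 4·(7+9) = 2·8 + 4·16 = 16 + 64 = 80°C.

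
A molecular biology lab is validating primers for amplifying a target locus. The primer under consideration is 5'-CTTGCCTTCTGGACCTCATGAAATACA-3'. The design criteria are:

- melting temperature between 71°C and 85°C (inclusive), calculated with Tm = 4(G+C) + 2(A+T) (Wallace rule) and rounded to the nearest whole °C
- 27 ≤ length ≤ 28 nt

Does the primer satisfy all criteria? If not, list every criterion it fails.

Base counts: A=7, T=8, G=4, C=8 (length 27).
Tm: Tm = 2·15 + 4·12 = 78°C ✓
length: length 27 ✓

Meets all criteria.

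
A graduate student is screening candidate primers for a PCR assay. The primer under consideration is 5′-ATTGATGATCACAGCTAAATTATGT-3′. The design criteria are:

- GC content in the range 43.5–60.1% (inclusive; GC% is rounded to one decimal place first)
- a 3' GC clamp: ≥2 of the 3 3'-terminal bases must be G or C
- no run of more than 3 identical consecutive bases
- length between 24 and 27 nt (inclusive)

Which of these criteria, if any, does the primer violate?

Base counts: A=9, T=9, G=4, C=3 (length 25).
GC content: GC 7/25 = 28.0%, outside 43.5–60.1% ✗
GC clamp: 3' end TGT has 1 G/C, need ≥2 ✗
homopolymer run: longest run = 3 ✓
length: length 25 ✓

Fails: GC content, GC clamp.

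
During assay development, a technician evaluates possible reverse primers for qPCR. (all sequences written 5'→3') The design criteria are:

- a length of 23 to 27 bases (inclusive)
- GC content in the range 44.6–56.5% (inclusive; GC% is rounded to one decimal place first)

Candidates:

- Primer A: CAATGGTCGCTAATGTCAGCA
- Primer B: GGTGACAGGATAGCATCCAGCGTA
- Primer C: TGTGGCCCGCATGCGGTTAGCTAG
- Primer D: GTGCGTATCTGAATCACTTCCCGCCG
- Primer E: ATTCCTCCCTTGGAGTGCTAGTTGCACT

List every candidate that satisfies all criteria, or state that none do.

Primer B only.

Primer A (21 nt, A=6 T=5 G=5 C=5): length 21, outside 23–27 ✗; GC 10/21 = 47.6% ✓ — fails.
Primer B (24 nt, A=7 T=4 G=8 C=5): length 24 ✓; GC 13/24 = 54.2% ✓ — passes.
Primer C (24 nt, A=3 T=6 G=9 C=6): length 24 ✓; GC 15/24 = 62.5%, outside 44.6–56.5% ✗ — fails.
Primer D (26 nt, A=4 T=7 G=6 C=9): length 26 ✓; GC 15/26 = 57.7%, outside 44.6–56.5% ✗ — fails.
Primer E (28 nt, A=4 T=10 G=6 C=8): length 28, outside 23–27 ✗; GC 14/28 = 50.0% ✓ — fails.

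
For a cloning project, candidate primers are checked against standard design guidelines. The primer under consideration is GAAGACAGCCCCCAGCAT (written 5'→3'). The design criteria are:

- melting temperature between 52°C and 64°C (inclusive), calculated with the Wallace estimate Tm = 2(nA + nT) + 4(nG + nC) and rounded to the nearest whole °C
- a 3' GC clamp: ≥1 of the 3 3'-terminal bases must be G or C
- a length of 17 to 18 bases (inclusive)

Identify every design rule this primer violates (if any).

Meets all criteria.

Base counts: A=6, T=1, G=4, C=7 (length 18).
Tm: Tm = 2·7 + 4·11 = 58°C ✓
GC clamp: 3' end CAT has 1 G/C ✓
length: length 18 ✓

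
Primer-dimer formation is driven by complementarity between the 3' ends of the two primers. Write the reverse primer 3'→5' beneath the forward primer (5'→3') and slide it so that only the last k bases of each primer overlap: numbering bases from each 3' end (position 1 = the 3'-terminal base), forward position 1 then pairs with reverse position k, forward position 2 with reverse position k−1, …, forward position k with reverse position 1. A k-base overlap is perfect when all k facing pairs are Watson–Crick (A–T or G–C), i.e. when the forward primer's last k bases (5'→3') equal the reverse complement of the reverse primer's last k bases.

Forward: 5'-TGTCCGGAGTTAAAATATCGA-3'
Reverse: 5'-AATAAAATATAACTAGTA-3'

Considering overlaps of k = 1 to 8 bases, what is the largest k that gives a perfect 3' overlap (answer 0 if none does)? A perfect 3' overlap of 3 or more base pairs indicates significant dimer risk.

Longest perfect overlap: 0 complementary base pairs; below the dimer-risk threshold (threshold 3).

Last 8 bases (5'→3') — forward …AATATCGA, reverse …AACTAGTA.
Reverse complement of the reverse primer's last 8 bases: TACTAGTT; its first k bases are the reverse complement of the reverse primer's last k bases, so a perfect k-base overlap needs the forward primer's last k bases to equal them.
Comparing (forward last k vs required): k=1: A vs T ✗; k=2: GA vs TA ✗; k=3: CGA vs TAC ✗; k=4: TCGA vs TACT ✗; k=5: ATCGA vs TACTA ✗; k=6: TATCGA vs TACTAG ✗; k=7: ATATCGA vs TACTAGT ✗; k=8: AATATCGA vs TACTAGTT ✗.
No overlap length from 1 to 8 is perfect, so the longest perfect 3' overlap is 0.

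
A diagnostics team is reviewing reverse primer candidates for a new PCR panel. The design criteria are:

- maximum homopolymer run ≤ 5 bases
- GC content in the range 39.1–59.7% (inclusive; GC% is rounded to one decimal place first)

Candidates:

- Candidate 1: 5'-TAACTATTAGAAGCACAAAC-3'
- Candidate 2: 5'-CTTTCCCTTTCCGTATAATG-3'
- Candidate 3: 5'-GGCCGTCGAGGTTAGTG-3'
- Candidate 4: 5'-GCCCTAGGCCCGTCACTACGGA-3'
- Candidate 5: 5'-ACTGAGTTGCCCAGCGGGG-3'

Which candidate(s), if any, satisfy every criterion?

Candidate 2 only.

Candidate 1 (20 nt, A=10 T=4 G=2 C=4): longest run = 3 ✓; GC 6/20 = 30.0%, outside 39.1–59.7% ✗ — fails.
Candidate 2 (20 nt, A=3 T=9 G=2 C=6): longest run = 3 ✓; GC 8/20 = 40.0% ✓ — passes.
Candidate 3 (17 nt, A=2 T=4 G=8 C=3): longest run = 2 ✓; GC 11/17 = 64.7%, outside 39.1–59.7% ✗ — fails.
Candidate 4 (22 nt, A=4 T=3 G=6 C=9): longest run = 3 ✓; GC 15/22 = 68.2%, outside 39.1–59.7% ✗ — fails.
Candidate 5 (19 nt, A=3 T=3 G=8 C=5): longest run = 4 ✓; GC 13/19 = 68.4%, outside 39.1–59.7% ✗ — fails.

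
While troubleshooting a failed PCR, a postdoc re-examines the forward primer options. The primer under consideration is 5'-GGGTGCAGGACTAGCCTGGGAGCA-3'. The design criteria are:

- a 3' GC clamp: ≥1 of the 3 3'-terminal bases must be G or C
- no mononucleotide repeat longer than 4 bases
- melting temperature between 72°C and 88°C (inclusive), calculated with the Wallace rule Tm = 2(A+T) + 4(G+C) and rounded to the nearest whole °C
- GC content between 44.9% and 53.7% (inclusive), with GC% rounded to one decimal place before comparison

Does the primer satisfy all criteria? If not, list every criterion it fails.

Base counts: A=5, T=3, G=11, C=5 (length 24).
GC clamp: 3' end GCA has 2 G/C ✓
homopolymer run: longest run = 3 ✓
Tm: Tm = 2·8 + 4·16 = 80°C ✓
GC content: GC 16/24 = 66.7%, outside 44.9–53.7% ✗

Fails: GC content.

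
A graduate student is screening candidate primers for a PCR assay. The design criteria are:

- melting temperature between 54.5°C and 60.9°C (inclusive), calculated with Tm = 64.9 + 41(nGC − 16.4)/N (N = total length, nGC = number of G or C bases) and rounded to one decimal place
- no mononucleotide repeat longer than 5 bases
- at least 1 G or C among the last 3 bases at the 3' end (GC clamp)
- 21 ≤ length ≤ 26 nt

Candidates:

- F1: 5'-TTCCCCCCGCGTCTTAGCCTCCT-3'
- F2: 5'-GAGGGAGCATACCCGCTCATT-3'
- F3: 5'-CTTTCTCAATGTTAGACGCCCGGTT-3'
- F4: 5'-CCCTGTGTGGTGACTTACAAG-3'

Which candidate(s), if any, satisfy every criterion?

F3 only.

F1 (23 nt, A=1 T=7 G=3 C=12): Tm = 64.9 + 41·(15 − 16.4)/23 = 62.4°C, outside 54.5–60.9°C ✗; longest run = 6, exceeds 5 ✗; 3' end CCT has 2 G/C ✓; length 23 ✓ — fails.
F2 (21 nt, A=5 T=4 G=6 C=6): Tm = 64.9 + 41·(12 − 16.4)/21 = 56.3°C ✓; longest run = 3 ✓; 3' end ATT has 0 G/C, need ≥1 ✗; length 21 ✓ — fails.
F3 (25 nt, A=4 T=9 G=5 C=7): Tm = 64.9 + 41·(12 − 16.4)/25 = 57.7°C ✓; longest run = 3 ✓; 3' end GTT has 1 G/C ✓; length 25 ✓ — passes.
F4 (21 nt, A=4 T=6 G=6 C=5): Tm = 64.9 + 41·(11 − 16.4)/21 = 54.4°C, outside 54.5–60.9°C ✗; longest run = 3 ✓; 3' end AAG has 1 G/C ✓; length 21 ✓ — fails.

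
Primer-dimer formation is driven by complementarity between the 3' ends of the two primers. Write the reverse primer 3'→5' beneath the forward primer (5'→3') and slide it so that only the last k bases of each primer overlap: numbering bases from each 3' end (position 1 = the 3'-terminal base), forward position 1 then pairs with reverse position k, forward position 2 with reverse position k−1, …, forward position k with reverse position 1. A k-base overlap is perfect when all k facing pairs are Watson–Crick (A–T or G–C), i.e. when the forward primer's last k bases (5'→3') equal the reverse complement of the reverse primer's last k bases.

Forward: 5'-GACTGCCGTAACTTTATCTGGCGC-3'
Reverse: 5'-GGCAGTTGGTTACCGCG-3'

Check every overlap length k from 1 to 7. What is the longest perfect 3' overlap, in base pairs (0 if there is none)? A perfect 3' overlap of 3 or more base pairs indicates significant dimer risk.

Last 7 bases (5'→3') — forward …CTGGCGC, reverse …TACCGCG.
Reverse complement of the reverse primer's last 7 bases: CGCGGTA; its first k bases are the reverse complement of the reverse primer's last k bases, so a perfect k-base overlap needs the forward primer's last k bases to equal them.
Comparing (forward last k vs required): k=1: C vs C ✓; k=2: GC vs CG ✗; k=3: CGC vs CGC ✓; k=4: GCGC vs CGCG ✗; k=5: GGCGC vs CGCGG ✗; k=6: TGGCGC vs CGCGGT ✗; k=7: CTGGCGC vs CGCGGTA ✗.
Perfect overlaps at k = 1, 3; the largest is 3.

Longest perfect overlap: 3 complementary base pairs; significant dimer risk (threshold 3).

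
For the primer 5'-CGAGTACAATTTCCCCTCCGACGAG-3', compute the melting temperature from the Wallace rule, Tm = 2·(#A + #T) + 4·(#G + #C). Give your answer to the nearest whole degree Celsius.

Base counts: A=6, T=5, G=5, C=9 (length 25).
Tm = 2·(6+5) + 4·(5+9) = 2·11 + 4·14 = 22 + 56 = 78°C.

78°C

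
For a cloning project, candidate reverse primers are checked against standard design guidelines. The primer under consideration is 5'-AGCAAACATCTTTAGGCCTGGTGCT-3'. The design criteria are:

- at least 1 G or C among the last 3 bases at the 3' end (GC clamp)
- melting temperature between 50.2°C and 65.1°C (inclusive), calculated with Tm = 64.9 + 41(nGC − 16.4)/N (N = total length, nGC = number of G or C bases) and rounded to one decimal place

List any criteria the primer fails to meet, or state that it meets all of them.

Base counts: A=6, T=7, G=6, C=6 (length 25).
GC clamp: 3' end GCT has 2 G/C ✓
Tm: Tm = 64.9 + 41·(12 − 16.4)/25 = 57.7°C ✓

Meets all criteria.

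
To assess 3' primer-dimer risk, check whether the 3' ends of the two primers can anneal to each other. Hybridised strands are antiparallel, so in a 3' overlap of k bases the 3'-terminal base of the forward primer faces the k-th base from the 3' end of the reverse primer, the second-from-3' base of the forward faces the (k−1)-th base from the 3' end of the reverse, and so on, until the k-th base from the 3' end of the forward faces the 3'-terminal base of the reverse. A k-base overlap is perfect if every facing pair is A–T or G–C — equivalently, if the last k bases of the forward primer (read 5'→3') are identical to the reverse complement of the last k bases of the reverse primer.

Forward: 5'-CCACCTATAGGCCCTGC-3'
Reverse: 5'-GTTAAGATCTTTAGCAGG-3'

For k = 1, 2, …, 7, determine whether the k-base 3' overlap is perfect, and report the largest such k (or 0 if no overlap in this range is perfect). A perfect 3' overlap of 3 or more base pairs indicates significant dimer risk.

Last 7 bases (5'→3') — forward …GCCCTGC, reverse …TAGCAGG.
Reverse complement of the reverse primer's last 7 bases: CCTGCTA; its first k bases are the reverse complement of the reverse primer's last k bases, so a perfect k-base overlap needs the forward primer's last k bases to equal them.
Comparing (forward last k vs required): k=1: C vs C ✓; k=2: GC vs CC ✗; k=3: TGC vs CCT ✗; k=4: CTGC vs CCTG ✗; k=5: CCTGC vs CCTGC ✓; k=6: CCCTGC vs CCTGCT ✗; k=7: GCCCTGC vs CCTGCTA ✗.
Perfect overlaps at k = 1, 5; the largest is 5.

Longest perfect overlap: 5 complementary base pairs; significant dimer risk (threshold 3).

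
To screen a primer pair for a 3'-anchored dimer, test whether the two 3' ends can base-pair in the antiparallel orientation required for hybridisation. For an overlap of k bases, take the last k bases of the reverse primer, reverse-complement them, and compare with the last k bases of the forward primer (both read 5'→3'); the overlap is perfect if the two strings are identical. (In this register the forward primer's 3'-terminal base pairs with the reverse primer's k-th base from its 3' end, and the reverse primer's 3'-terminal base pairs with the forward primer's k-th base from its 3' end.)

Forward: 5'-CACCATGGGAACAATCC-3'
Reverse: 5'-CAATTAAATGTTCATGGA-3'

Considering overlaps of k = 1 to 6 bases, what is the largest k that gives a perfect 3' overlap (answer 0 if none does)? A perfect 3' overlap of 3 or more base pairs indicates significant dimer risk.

Longest perfect overlap: 3 complementary base pairs; significant dimer risk (threshold 3).

Last 6 bases (5'→3') — forward …CAATCC, reverse …CATGGA.
Reverse complement of the reverse primer's last 6 bases: TCCATG; its first k bases are the reverse complement of the reverse primer's last k bases, so a perfect k-base overlap needs the forward primer's last k bases to equal them.
Comparing (forward last k vs required): k=1: C vs T ✗; k=2: CC vs TC ✗; k=3: TCC vs TCC ✓; k=4: ATCC vs TCCA ✗; k=5: AATCC vs TCCAT ✗; k=6: CAATCC vs TCCATG ✗.
Only k = 3 is perfect, so the longest perfect 3' overlap is 3.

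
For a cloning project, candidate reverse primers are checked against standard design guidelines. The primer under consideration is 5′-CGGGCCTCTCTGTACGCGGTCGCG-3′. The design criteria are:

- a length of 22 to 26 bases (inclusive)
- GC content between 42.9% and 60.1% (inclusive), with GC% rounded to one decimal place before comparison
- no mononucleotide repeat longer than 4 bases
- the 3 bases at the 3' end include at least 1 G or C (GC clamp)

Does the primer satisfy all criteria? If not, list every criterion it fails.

Fails: GC content.

Base counts: A=1, T=5, G=9, C=9 (length 24).
length: length 24 ✓
GC content: GC 18/24 = 75.0%, outside 42.9–60.1% ✗
homopolymer run: longest run = 3 ✓
GC clamp: 3' end GCG has 3 G/C ✓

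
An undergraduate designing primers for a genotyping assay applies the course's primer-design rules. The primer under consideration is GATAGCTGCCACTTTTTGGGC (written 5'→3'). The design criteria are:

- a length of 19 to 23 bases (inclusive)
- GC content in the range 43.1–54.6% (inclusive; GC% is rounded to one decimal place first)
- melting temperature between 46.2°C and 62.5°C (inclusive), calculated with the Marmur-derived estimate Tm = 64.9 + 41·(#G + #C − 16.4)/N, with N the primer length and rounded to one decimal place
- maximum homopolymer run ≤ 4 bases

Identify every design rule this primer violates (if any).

Fails: homopolymer run.

Base counts: A=3, T=7, G=6, C=5 (length 21).
length: length 21 ✓
GC content: GC 11/21 = 52.4% ✓
Tm: Tm = 64.9 + 41·(11 − 16.4)/21 = 54.4°C ✓
homopolymer run: longest run = 5, exceeds 4 ✗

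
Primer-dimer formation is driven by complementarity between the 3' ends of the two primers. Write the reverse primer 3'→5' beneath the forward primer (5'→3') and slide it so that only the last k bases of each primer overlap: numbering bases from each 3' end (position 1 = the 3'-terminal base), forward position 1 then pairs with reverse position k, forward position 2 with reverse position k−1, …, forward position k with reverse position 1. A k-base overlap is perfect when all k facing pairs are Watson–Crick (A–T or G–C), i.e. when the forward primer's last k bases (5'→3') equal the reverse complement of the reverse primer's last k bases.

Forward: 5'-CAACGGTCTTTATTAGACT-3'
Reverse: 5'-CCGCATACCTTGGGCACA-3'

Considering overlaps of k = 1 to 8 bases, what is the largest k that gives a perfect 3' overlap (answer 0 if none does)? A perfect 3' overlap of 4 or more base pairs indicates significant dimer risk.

Longest perfect overlap: 1 complementary base pair; below the dimer-risk threshold (threshold 4).

Last 8 bases (5'→3') — forward …ATTAGACT, reverse …TGGGCACA.
Reverse complement of the reverse primer's last 8 bases: TGTGCCCA; its first k bases are the reverse complement of the reverse primer's last k bases, so a perfect k-base overlap needs the forward primer's last k bases to equal them.
Comparing (forward last k vs required): k=1: T vs T ✓; k=2: CT vs TG ✗; k=3: ACT vs TGT ✗; k=4: GACT vs TGTG ✗; k=5: AGACT vs TGTGC ✗; k=6: TAGACT vs TGTGCC ✗; k=7: TTAGACT vs TGTGCCC ✗; k=8: ATTAGACT vs TGTGCCCA ✗.
Only k = 1 is perfect, so the longest perfect 3' overlap is 1.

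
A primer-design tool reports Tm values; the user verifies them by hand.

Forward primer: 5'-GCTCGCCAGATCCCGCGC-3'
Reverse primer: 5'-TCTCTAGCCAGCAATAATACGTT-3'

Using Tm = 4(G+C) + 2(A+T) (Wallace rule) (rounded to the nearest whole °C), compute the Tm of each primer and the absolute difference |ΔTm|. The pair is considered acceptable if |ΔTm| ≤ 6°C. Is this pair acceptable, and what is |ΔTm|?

Forward: A=2 T=2 G=5 C=9 → Tm = 2·4 + 4·14 = 64°C.
Reverse: A=7 T=7 G=3 C=6 → Tm = 2·14 + 4·9 = 64°C.
|ΔTm| = |64 − 64| = 0°C, ≤ 6°C.

|ΔTm| = 0°C; the pair is acceptable.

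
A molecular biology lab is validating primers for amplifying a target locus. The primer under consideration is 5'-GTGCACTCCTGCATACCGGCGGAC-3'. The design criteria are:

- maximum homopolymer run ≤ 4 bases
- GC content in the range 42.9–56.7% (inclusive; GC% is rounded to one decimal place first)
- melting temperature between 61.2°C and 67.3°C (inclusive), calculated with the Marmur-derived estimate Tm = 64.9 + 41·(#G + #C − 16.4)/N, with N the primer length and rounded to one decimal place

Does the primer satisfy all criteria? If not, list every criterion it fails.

Base counts: A=4, T=4, G=7, C=9 (length 24).
homopolymer run: longest run = 2 ✓
GC content: GC 16/24 = 66.7%, outside 42.9–56.7% ✗
Tm: Tm = 64.9 + 41·(16 − 16.4)/24 = 64.2°C ✓

Fails: GC content.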